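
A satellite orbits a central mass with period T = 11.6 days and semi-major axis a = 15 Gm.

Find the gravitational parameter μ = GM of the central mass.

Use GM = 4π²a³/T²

Convert to SI: T = 11.6 days = 1.00224e+06 s; a = 15 Gm = 1.5e+10 m.
GM = 4π² · a³ / T².
GM = 4π² · (1.5e+10)³ / (1.00224e+06)² m³/s² ≈ 1.326e+20 m³/s² = 1.326 × 10^20 m³/s².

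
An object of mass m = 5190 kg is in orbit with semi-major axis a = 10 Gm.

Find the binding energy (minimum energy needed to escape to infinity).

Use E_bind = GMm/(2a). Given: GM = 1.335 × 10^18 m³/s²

Convert to SI: a = 10 Gm = 1e+10 m.
Total orbital energy is E = −GMm/(2a); binding energy is E_bind = −E = GMm/(2a).
E_bind = 1.335e+18 · 5190 / (2 · 1e+10) J ≈ 3.464e+11 J = 346.4 GJ.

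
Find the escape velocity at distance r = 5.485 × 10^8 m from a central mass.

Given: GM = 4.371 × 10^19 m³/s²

Escape velocity comes from setting total energy to zero: ½v² − GM/r = 0 ⇒ v_esc = √(2GM / r).
v_esc = √(2 · 4.371e+19 / 5.485e+08) m/s ≈ 3.992e+05 m/s = 399.2 km/s.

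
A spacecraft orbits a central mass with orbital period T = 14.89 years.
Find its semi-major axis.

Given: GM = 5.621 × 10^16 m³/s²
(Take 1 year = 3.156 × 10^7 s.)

Convert to SI: T = 14.89 years = 4.69928e+08 s.
Invert Kepler's third law: a = (GM · T² / (4π²))^(1/3).
Substituting T = 4.69928e+08 s and GM = 5.621e+16 m³/s²:
a = (5.621e+16 · (4.69928e+08)² / (4π²))^(1/3) m
a ≈ 6.8e+10 m = 68 Gm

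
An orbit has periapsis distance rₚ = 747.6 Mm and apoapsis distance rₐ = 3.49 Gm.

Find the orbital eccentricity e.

Convert to SI: rₚ = 747.6 Mm = 7.476e+08 m; rₐ = 3.49 Gm = 3.49e+09 m.
e = (rₐ − rₚ) / (rₐ + rₚ).
e = (3.49e+09 − 7.476e+08) / (3.49e+09 + 7.476e+08) = 2.7424e+09 / 4.2376e+09 ≈ 0.6472.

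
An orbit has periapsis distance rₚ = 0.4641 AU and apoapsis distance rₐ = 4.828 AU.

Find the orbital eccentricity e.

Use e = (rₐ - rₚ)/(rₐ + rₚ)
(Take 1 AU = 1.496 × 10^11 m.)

Convert to SI: rₚ = 0.4641 AU = 6.94294e+10 m; rₐ = 4.828 AU = 7.22269e+11 m.
e = (rₐ − rₚ) / (rₐ + rₚ).
e = (7.22269e+11 − 6.94294e+10) / (7.22269e+11 + 6.94294e+10) = 6.52839e+11 / 7.91698e+11 ≈ 0.8246.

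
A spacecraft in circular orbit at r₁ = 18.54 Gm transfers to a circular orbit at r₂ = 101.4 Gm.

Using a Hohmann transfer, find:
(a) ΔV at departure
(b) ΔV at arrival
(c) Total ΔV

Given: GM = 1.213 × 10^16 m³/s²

Convert to SI: r₁ = 18.54 Gm = 1.854e+10 m; r₂ = 101.4 Gm = 1.014e+11 m.
Transfer semi-major axis: a_t = (r₁ + r₂)/2 = (1.854e+10 + 1.014e+11)/2 = 5.997e+10 m.
Circular speeds: v₁ = √(GM/r₁) = 808.864 m/s, v₂ = √(GM/r₂) = 345.869 m/s.
Transfer speeds (vis-viva v² = GM(2/r − 1/a_t)): v₁ᵗ = 1051.79 m/s, v₂ᵗ = 192.309 m/s.
(a) ΔV₁ = |v₁ᵗ − v₁| ≈ 242.9 m/s = 242.9 m/s.
(b) ΔV₂ = |v₂ − v₂ᵗ| ≈ 153.6 m/s = 153.6 m/s.
(c) ΔV_total = ΔV₁ + ΔV₂ ≈ 396.5 m/s = 396.5 m/s.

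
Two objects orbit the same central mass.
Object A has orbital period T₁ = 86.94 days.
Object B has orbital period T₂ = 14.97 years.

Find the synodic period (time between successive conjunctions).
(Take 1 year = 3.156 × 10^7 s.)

Convert to SI: T₁ = 86.94 days = 7.51162e+06 s; T₂ = 14.97 years = 4.72453e+08 s.
T_syn = |T₁ · T₂ / (T₁ − T₂)|.
T_syn = |7.51162e+06 · 4.72453e+08 / (7.51162e+06 − 4.72453e+08)| s ≈ 7.633e+06 s = 88.34 days.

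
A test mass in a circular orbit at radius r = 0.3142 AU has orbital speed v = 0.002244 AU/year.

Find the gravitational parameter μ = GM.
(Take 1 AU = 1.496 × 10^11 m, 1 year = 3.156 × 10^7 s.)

Convert to SI: r = 0.3142 AU = 4.70043e+10 m; v = 0.002244 AU/year = 10.637 m/s.
For a circular orbit v² = GM/r, so GM = v² · r.
GM = (10.637)² · 4.70043e+10 m³/s² ≈ 5.318e+12 m³/s² = 5.318 × 10^12 m³/s².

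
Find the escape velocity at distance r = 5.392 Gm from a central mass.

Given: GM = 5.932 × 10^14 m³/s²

Convert to SI: r = 5.392 Gm = 5.392e+09 m.
Escape velocity comes from setting total energy to zero: ½v² − GM/r = 0 ⇒ v_esc = √(2GM / r).
v_esc = √(2 · 5.932e+14 / 5.392e+09) m/s ≈ 469.1 m/s = 469.1 m/s.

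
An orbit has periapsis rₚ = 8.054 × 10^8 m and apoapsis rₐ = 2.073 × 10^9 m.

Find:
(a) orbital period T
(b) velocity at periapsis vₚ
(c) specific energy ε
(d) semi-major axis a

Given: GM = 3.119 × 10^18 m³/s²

(a) With a = (rₚ + rₐ)/2 = 1.4392e+09 m, T = 2π √(a³/GM) = 2π √((1.4392e+09)³/3.119e+18) s ≈ 1.942e+05 s
(b) With a = (rₚ + rₐ)/2 = 1.4392e+09 m, vₚ = √(GM (2/rₚ − 1/a)) = √(3.119e+18 · (2/8.054e+08 − 1/1.4392e+09)) m/s ≈ 7.469e+04 m/s
(c) With a = (rₚ + rₐ)/2 = 1.4392e+09 m, ε = −GM/(2a) = −3.119e+18/(2 · 1.4392e+09) J/kg ≈ -1.084e+09 J/kg
(d) a = (rₚ + rₐ)/2 = (8.054e+08 + 2.073e+09)/2 ≈ 1.439e+09 m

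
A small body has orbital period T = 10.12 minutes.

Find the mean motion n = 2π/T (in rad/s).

Convert to SI: T = 10.12 minutes = 607.2 s.
n = 2π / T.
n = 2π / 607.2 s ≈ 0.01035 rad/s.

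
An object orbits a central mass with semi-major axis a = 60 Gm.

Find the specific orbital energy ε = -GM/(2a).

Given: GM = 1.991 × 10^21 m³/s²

Convert to SI: a = 60 Gm = 6e+10 m.
ε = −GM / (2a).
ε = −1.991e+21 / (2 · 6e+10) J/kg ≈ -1.659e+10 J/kg = -16.59 GJ/kg.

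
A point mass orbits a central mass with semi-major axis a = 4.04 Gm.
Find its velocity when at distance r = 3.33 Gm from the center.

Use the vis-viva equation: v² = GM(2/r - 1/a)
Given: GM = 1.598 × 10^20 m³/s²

Convert to SI: a = 4.04 Gm = 4.04e+09 m; r = 3.33 Gm = 3.33e+09 m.
Vis-viva: v = √(GM · (2/r − 1/a)).
2/r − 1/a = 2/3.33e+09 − 1/4.04e+09 = 3.53076e-10 m⁻¹.
v = √(1.598e+20 · 3.53076e-10) m/s ≈ 2.375e+05 m/s = 237.5 km/s.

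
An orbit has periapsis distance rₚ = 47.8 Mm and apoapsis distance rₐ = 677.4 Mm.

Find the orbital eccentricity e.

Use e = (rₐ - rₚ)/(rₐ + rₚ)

Convert to SI: rₚ = 47.8 Mm = 4.78e+07 m; rₐ = 677.4 Mm = 6.774e+08 m.
e = (rₐ − rₚ) / (rₐ + rₚ).
e = (6.774e+08 − 4.78e+07) / (6.774e+08 + 4.78e+07) = 6.296e+08 / 7.252e+08 ≈ 0.8682.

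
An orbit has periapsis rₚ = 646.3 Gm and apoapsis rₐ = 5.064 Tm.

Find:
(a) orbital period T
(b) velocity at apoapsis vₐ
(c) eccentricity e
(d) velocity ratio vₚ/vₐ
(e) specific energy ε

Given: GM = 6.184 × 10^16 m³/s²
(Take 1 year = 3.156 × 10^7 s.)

Convert to SI: rₚ = 646.3 Gm = 6.463e+11 m; rₐ = 5.064 Tm = 5.064e+12 m.
(a) With a = (rₚ + rₐ)/2 = 2.85515e+12 m, T = 2π √(a³/GM) = 2π √((2.85515e+12)³/6.184e+16) s ≈ 1.219e+11 s
(b) With a = (rₚ + rₐ)/2 = 2.85515e+12 m, vₐ = √(GM (2/rₐ − 1/a)) = √(6.184e+16 · (2/5.064e+12 − 1/2.85515e+12)) m/s ≈ 52.58 m/s
(c) e = (rₐ − rₚ)/(rₐ + rₚ) = (5.064e+12 − 6.463e+11)/(5.064e+12 + 6.463e+11) ≈ 0.7736
(d) Conservation of angular momentum (rₚvₚ = rₐvₐ) gives vₚ/vₐ = rₐ/rₚ = 5.064e+12/6.463e+11 ≈ 7.835
(e) With a = (rₚ + rₐ)/2 = 2.85515e+12 m, ε = −GM/(2a) = −6.184e+16/(2 · 2.85515e+12) J/kg ≈ -1.083e+04 J/kg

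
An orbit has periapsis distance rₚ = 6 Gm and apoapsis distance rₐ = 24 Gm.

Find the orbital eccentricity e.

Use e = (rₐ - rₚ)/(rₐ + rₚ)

Convert to SI: rₚ = 6 Gm = 6e+09 m; rₐ = 24 Gm = 2.4e+10 m.
e = (rₐ − rₚ) / (rₐ + rₚ).
e = (2.4e+10 − 6e+09) / (2.4e+10 + 6e+09) = 1.8e+10 / 3e+10 ≈ 0.6.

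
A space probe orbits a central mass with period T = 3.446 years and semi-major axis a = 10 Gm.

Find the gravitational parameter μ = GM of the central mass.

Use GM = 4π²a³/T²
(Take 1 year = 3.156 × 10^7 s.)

Convert to SI: T = 3.446 years = 1.08756e+08 s; a = 10 Gm = 1e+10 m.
GM = 4π² · a³ / T².
GM = 4π² · (1e+10)³ / (1.08756e+08)² m³/s² ≈ 3.338e+15 m³/s² = 3.338 × 10^15 m³/s².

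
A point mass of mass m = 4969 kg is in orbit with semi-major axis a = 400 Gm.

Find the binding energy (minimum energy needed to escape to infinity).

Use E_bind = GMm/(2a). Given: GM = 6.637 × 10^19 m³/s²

Convert to SI: a = 400 Gm = 4e+11 m.
Total orbital energy is E = −GMm/(2a); binding energy is E_bind = −E = GMm/(2a).
E_bind = 6.637e+19 · 4969 / (2 · 4e+11) J ≈ 4.122e+11 J = 412.2 GJ.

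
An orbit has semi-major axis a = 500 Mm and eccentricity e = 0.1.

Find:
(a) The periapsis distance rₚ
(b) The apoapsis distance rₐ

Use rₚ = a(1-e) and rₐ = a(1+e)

Convert to SI: a = 500 Mm = 5e+08 m.
(a) rₚ = a(1 − e) = 5e+08 · (1 − 0.1) = 5e+08 · 0.9 ≈ 4.5e+08 m = 450 Mm.
(b) rₐ = a(1 + e) = 5e+08 · (1 + 0.1) = 5e+08 · 1.1 ≈ 5.5e+08 m = 550 Mm.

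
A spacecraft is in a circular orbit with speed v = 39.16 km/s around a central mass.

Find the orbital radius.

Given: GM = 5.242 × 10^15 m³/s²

Convert to SI: v = 39.16 km/s = 39160 m/s.
For a circular orbit, v² = GM / r, so r = GM / v².
r = 5.242e+15 / (39160)² m ≈ 3.418e+06 m = 3.418 × 10^6 m.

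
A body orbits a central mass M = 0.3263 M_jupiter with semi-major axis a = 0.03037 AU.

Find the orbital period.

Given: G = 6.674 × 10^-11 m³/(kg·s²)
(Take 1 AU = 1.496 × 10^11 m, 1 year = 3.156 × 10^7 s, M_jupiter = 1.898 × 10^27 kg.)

Convert to SI: a = 0.03037 AU = 4.54335e+09 m; M = 0.3263 M_jupiter = 6.19317e+26 kg.
GM = G · M = 6.674e-11 · 6.19317e+26 = 4.13332e+16 m³/s².
Kepler's third law: T = 2π √(a³ / GM).
Substituting a = 4.54335e+09 m and GM = 4.13332e+16 m³/s²:
T = 2π √((4.54335e+09)³ / 4.13332e+16) s
T ≈ 9.464e+06 s = 0.2999 years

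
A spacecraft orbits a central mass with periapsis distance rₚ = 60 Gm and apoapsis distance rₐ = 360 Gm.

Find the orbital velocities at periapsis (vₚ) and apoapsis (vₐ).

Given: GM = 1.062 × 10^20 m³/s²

Convert to SI: rₚ = 60 Gm = 6e+10 m; rₐ = 360 Gm = 3.6e+11 m.
Use the vis-viva equation v² = GM(2/r − 1/a) with a = (rₚ + rₐ)/2 = (6e+10 + 3.6e+11)/2 = 2.1e+11 m.
vₚ = √(GM · (2/rₚ − 1/a)) = √(1.062e+20 · (2/6e+10 − 1/2.1e+11)) m/s ≈ 5.508e+04 m/s = 55.08 km/s.
vₐ = √(GM · (2/rₐ − 1/a)) = √(1.062e+20 · (2/3.6e+11 − 1/2.1e+11)) m/s ≈ 9181 m/s = 9.181 km/s.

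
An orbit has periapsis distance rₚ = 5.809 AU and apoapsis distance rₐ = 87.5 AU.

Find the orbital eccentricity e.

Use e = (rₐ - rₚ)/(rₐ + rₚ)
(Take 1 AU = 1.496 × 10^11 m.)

Convert to SI: rₚ = 5.809 AU = 8.69026e+11 m; rₐ = 87.5 AU = 1.309e+13 m.
e = (rₐ − rₚ) / (rₐ + rₚ).
e = (1.309e+13 − 8.69026e+11) / (1.309e+13 + 8.69026e+11) = 1.2221e+13 / 1.3959e+13 ≈ 0.8755.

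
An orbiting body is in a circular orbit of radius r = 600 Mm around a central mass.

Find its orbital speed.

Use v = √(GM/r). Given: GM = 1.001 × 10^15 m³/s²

Convert to SI: r = 600 Mm = 6e+08 m.
For a circular orbit, gravity supplies the centripetal force, so v = √(GM / r).
v = √(1.001e+15 / 6e+08) m/s ≈ 1292 m/s = 1.292 km/s.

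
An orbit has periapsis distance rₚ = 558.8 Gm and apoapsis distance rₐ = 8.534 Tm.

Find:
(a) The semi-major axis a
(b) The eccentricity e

Convert to SI: rₚ = 558.8 Gm = 5.588e+11 m; rₐ = 8.534 Tm = 8.534e+12 m.
(a) a = (rₚ + rₐ) / 2 = (5.588e+11 + 8.534e+12) / 2 ≈ 4.546e+12 m = 4.546 Tm.
(b) e = (rₐ − rₚ) / (rₐ + rₚ) = (8.534e+12 − 5.588e+11) / (8.534e+12 + 5.588e+11) ≈ 0.8771.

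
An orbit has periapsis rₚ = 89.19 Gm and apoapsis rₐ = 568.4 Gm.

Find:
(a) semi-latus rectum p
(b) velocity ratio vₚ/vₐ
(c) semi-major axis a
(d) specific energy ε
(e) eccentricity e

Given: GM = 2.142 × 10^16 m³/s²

Convert to SI: rₚ = 89.19 Gm = 8.919e+10 m; rₐ = 568.4 Gm = 5.684e+11 m.
(a) From a = (rₚ + rₐ)/2 = 3.28795e+11 m and e = (rₐ − rₚ)/(rₐ + rₚ) = 0.728737, p = a(1 − e²) = 3.28795e+11 · (1 − (0.728737)²) ≈ 1.542e+11 m
(b) Conservation of angular momentum (rₚvₚ = rₐvₐ) gives vₚ/vₐ = rₐ/rₚ = 5.684e+11/8.919e+10 ≈ 6.373
(c) a = (rₚ + rₐ)/2 = (8.919e+10 + 5.684e+11)/2 ≈ 3.288e+11 m
(d) With a = (rₚ + rₐ)/2 = 3.28795e+11 m, ε = −GM/(2a) = −2.142e+16/(2 · 3.28795e+11) J/kg ≈ -3.257e+04 J/kg
(e) e = (rₐ − rₚ)/(rₐ + rₚ) = (5.684e+11 − 8.919e+10)/(5.684e+11 + 8.919e+10) ≈ 0.7287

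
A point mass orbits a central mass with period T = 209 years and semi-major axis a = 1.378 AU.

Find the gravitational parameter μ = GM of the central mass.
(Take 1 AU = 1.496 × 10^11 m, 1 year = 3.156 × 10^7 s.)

Convert to SI: T = 209 years = 6.59604e+09 s; a = 1.378 AU = 2.06149e+11 m.
GM = 4π² · a³ / T².
GM = 4π² · (2.06149e+11)³ / (6.59604e+09)² m³/s² ≈ 7.949e+15 m³/s² = 7.949 × 10^15 m³/s².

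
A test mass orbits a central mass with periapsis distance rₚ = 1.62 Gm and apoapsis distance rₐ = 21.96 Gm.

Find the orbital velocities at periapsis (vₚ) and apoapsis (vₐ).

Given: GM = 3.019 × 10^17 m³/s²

Convert to SI: rₚ = 1.62 Gm = 1.62e+09 m; rₐ = 21.96 Gm = 2.196e+10 m.
Use the vis-viva equation v² = GM(2/r − 1/a) with a = (rₚ + rₐ)/2 = (1.62e+09 + 2.196e+10)/2 = 1.179e+10 m.
vₚ = √(GM · (2/rₚ − 1/a)) = √(3.019e+17 · (2/1.62e+09 − 1/1.179e+10)) m/s ≈ 1.863e+04 m/s = 18.63 km/s.
vₐ = √(GM · (2/rₐ − 1/a)) = √(3.019e+17 · (2/2.196e+10 − 1/1.179e+10)) m/s ≈ 1374 m/s = 1.374 km/s.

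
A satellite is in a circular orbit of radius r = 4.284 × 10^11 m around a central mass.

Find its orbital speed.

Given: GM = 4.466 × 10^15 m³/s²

For a circular orbit, gravity supplies the centripetal force, so v = √(GM / r).
v = √(4.466e+15 / 4.284e+11) m/s ≈ 102.1 m/s = 102.1 m/s.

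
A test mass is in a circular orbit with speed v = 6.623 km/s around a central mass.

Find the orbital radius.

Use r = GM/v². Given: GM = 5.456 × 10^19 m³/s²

Convert to SI: v = 6.623 km/s = 6623 m/s.
For a circular orbit, v² = GM / r, so r = GM / v².
r = 5.456e+19 / (6623)² m ≈ 1.244e+12 m = 1.244 Tm.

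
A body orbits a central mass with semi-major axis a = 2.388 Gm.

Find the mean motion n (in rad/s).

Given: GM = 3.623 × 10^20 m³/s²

Convert to SI: a = 2.388 Gm = 2.388e+09 m.
n = √(GM / a³).
n = √(3.623e+20 / (2.388e+09)³) rad/s ≈ 0.0001631 rad/s.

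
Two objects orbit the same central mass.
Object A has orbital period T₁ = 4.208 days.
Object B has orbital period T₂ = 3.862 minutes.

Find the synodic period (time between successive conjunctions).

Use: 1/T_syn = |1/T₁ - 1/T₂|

Convert to SI: T₁ = 4.208 days = 363571 s; T₂ = 3.862 minutes = 231.72 s.
T_syn = |T₁ · T₂ / (T₁ − T₂)|.
T_syn = |363571 · 231.72 / (363571 − 231.72)| s ≈ 231.9 s = 3.864 minutes.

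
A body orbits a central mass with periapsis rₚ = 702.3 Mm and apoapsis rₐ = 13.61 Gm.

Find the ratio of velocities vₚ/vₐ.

Convert to SI: rₚ = 702.3 Mm = 7.023e+08 m; rₐ = 13.61 Gm = 1.361e+10 m.
Conservation of angular momentum gives rₚvₚ = rₐvₐ, so vₚ/vₐ = rₐ/rₚ.
vₚ/vₐ = 1.361e+10 / 7.023e+08 ≈ 19.38.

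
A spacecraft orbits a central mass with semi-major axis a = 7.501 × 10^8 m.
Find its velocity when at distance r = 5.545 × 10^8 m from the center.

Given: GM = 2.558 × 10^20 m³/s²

Vis-viva: v = √(GM · (2/r − 1/a)).
2/r − 1/a = 2/5.545e+08 − 1/7.501e+08 = 2.2737e-09 m⁻¹.
v = √(2.558e+20 · 2.2737e-09) m/s ≈ 7.626e+05 m/s = 762.6 km/s.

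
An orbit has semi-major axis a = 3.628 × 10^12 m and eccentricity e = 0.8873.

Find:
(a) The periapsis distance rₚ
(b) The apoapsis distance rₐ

(a) rₚ = a(1 − e) = 3.628e+12 · (1 − 0.8873) = 3.628e+12 · 0.1127 ≈ 4.089e+11 m = 4.089 × 10^11 m.
(b) rₐ = a(1 + e) = 3.628e+12 · (1 + 0.8873) = 3.628e+12 · 1.8873 ≈ 6.847e+12 m = 6.847 × 10^12 m.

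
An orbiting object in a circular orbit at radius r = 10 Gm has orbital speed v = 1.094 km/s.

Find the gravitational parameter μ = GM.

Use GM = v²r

Convert to SI: r = 10 Gm = 1e+10 m; v = 1.094 km/s = 1094 m/s.
For a circular orbit v² = GM/r, so GM = v² · r.
GM = (1094)² · 1e+10 m³/s² ≈ 1.197e+16 m³/s² = 1.197 × 10^16 m³/s².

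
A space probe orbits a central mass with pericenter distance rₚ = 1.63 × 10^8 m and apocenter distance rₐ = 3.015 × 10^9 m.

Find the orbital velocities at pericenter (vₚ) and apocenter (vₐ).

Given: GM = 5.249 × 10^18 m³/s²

Use the vis-viva equation v² = GM(2/r − 1/a) with a = (rₚ + rₐ)/2 = (1.63e+08 + 3.015e+09)/2 = 1.589e+09 m.
vₚ = √(GM · (2/rₚ − 1/a)) = √(5.249e+18 · (2/1.63e+08 − 1/1.589e+09)) m/s ≈ 2.472e+05 m/s = 247.2 km/s.
vₐ = √(GM · (2/rₐ − 1/a)) = √(5.249e+18 · (2/3.015e+09 − 1/1.589e+09)) m/s ≈ 1.336e+04 m/s = 13.36 km/s.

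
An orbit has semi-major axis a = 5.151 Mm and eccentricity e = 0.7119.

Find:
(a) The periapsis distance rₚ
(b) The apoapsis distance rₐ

Convert to SI: a = 5.151 Mm = 5.151e+06 m.
(a) rₚ = a(1 − e) = 5.151e+06 · (1 − 0.7119) = 5.151e+06 · 0.2881 ≈ 1.484e+06 m = 1.484 Mm.
(b) rₐ = a(1 + e) = 5.151e+06 · (1 + 0.7119) = 5.151e+06 · 1.7119 ≈ 8.818e+06 m = 8.818 Mm.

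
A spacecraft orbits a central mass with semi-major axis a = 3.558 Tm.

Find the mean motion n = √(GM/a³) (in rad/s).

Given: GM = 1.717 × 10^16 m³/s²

Convert to SI: a = 3.558 Tm = 3.558e+12 m.
n = √(GM / a³).
n = √(1.717e+16 / (3.558e+12)³) rad/s ≈ 1.952e-11 rad/s.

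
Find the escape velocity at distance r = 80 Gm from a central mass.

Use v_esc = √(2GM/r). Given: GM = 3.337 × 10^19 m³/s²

Convert to SI: r = 80 Gm = 8e+10 m.
Escape velocity comes from setting total energy to zero: ½v² − GM/r = 0 ⇒ v_esc = √(2GM / r).
v_esc = √(2 · 3.337e+19 / 8e+10) m/s ≈ 2.888e+04 m/s = 28.88 km/s.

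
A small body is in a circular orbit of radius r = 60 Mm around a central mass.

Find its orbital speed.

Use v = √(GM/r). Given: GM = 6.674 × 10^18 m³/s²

Convert to SI: r = 60 Mm = 6e+07 m.
For a circular orbit, gravity supplies the centripetal force, so v = √(GM / r).
v = √(6.674e+18 / 6e+07) m/s ≈ 3.335e+05 m/s = 333.5 km/s.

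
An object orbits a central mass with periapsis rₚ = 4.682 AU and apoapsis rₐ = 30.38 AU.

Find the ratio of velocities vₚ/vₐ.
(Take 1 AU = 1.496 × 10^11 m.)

Convert to SI: rₚ = 4.682 AU = 7.00427e+11 m; rₐ = 30.38 AU = 4.54485e+12 m.
Conservation of angular momentum gives rₚvₚ = rₐvₐ, so vₚ/vₐ = rₐ/rₚ.
vₚ/vₐ = 4.54485e+12 / 7.00427e+11 ≈ 6.489.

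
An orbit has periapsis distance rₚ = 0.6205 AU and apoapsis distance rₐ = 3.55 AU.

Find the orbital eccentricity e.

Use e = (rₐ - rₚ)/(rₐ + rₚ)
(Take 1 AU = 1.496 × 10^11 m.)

Convert to SI: rₚ = 0.6205 AU = 9.28268e+10 m; rₐ = 3.55 AU = 5.3108e+11 m.
e = (rₐ − rₚ) / (rₐ + rₚ).
e = (5.3108e+11 − 9.28268e+10) / (5.3108e+11 + 9.28268e+10) = 4.38253e+11 / 6.23907e+11 ≈ 0.7024.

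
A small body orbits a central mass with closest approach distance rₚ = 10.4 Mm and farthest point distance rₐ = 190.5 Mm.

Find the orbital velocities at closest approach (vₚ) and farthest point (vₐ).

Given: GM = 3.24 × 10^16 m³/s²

Convert to SI: rₚ = 10.4 Mm = 1.04e+07 m; rₐ = 190.5 Mm = 1.905e+08 m.
Use the vis-viva equation v² = GM(2/r − 1/a) with a = (rₚ + rₐ)/2 = (1.04e+07 + 1.905e+08)/2 = 1.0045e+08 m.
vₚ = √(GM · (2/rₚ − 1/a)) = √(3.24e+16 · (2/1.04e+07 − 1/1.0045e+08)) m/s ≈ 7.686e+04 m/s = 76.86 km/s.
vₐ = √(GM · (2/rₐ − 1/a)) = √(3.24e+16 · (2/1.905e+08 − 1/1.0045e+08)) m/s ≈ 4196 m/s = 4.196 km/s.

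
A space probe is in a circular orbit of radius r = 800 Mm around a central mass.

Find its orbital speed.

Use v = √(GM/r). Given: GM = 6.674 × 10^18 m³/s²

Convert to SI: r = 800 Mm = 8e+08 m.
For a circular orbit, gravity supplies the centripetal force, so v = √(GM / r).
v = √(6.674e+18 / 8e+08) m/s ≈ 9.134e+04 m/s = 91.34 km/s.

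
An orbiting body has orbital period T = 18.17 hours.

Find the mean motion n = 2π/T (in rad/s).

Convert to SI: T = 18.17 hours = 65412 s.
n = 2π / T.
n = 2π / 65412 s ≈ 9.606e-05 rad/s.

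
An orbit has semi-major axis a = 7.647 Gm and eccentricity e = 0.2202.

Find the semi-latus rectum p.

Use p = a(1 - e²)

Convert to SI: a = 7.647 Gm = 7.647e+09 m.
p = a (1 − e²).
p = 7.647e+09 · (1 − (0.2202)²) = 7.647e+09 · 0.951512 ≈ 7.276e+09 m = 7.276 Gm.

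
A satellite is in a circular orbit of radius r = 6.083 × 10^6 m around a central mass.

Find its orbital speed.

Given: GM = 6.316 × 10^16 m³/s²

For a circular orbit, gravity supplies the centripetal force, so v = √(GM / r).
v = √(6.316e+16 / 6.083e+06) m/s ≈ 1.019e+05 m/s = 101.9 km/s.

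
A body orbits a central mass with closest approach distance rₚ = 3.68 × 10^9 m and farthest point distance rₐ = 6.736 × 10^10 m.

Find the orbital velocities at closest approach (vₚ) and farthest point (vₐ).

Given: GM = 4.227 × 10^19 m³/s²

Use the vis-viva equation v² = GM(2/r − 1/a) with a = (rₚ + rₐ)/2 = (3.68e+09 + 6.736e+10)/2 = 3.552e+10 m.
vₚ = √(GM · (2/rₚ − 1/a)) = √(4.227e+19 · (2/3.68e+09 − 1/3.552e+10)) m/s ≈ 1.476e+05 m/s = 147.6 km/s.
vₐ = √(GM · (2/rₐ − 1/a)) = √(4.227e+19 · (2/6.736e+10 − 1/3.552e+10)) m/s ≈ 8063 m/s = 8.063 km/s.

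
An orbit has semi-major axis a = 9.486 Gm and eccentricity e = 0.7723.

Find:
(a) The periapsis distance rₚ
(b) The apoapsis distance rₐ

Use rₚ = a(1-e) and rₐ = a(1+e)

Convert to SI: a = 9.486 Gm = 9.486e+09 m.
(a) rₚ = a(1 − e) = 9.486e+09 · (1 − 0.7723) = 9.486e+09 · 0.2277 ≈ 2.16e+09 m = 2.16 Gm.
(b) rₐ = a(1 + e) = 9.486e+09 · (1 + 0.7723) = 9.486e+09 · 1.7723 ≈ 1.681e+10 m = 16.81 Gm.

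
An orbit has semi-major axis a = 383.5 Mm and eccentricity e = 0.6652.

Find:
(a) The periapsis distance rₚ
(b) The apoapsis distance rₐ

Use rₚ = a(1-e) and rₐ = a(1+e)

Convert to SI: a = 383.5 Mm = 3.835e+08 m.
(a) rₚ = a(1 − e) = 3.835e+08 · (1 − 0.6652) = 3.835e+08 · 0.3348 ≈ 1.284e+08 m = 128.4 Mm.
(b) rₐ = a(1 + e) = 3.835e+08 · (1 + 0.6652) = 3.835e+08 · 1.6652 ≈ 6.386e+08 m = 638.6 Mm.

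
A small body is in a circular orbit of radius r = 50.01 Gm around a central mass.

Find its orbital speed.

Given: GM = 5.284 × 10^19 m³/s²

Convert to SI: r = 50.01 Gm = 5.001e+10 m.
For a circular orbit, gravity supplies the centripetal force, so v = √(GM / r).
v = √(5.284e+19 / 5.001e+10) m/s ≈ 3.251e+04 m/s = 32.51 km/s.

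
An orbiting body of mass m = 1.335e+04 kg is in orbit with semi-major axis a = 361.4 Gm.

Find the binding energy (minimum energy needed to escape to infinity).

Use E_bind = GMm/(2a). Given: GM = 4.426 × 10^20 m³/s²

Convert to SI: a = 361.4 Gm = 3.614e+11 m.
Total orbital energy is E = −GMm/(2a); binding energy is E_bind = −E = GMm/(2a).
E_bind = 4.426e+20 · 1.335e+04 / (2 · 3.614e+11) J ≈ 8.175e+12 J = 8.175 TJ.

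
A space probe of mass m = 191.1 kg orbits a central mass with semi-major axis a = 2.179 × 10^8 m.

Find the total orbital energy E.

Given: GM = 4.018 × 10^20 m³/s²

E = −GMm / (2a).
E = −4.018e+20 · 191.1 / (2 · 2.179e+08) J ≈ -1.762e+14 J = -176.2 TJ.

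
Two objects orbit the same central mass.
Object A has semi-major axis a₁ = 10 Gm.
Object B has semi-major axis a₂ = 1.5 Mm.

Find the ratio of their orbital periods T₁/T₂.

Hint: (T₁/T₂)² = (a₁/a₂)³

Convert to SI: a₁ = 10 Gm = 1e+10 m; a₂ = 1.5 Mm = 1.5e+06 m.
From Kepler's third law, (T₁/T₂)² = (a₁/a₂)³, so T₁/T₂ = (a₁/a₂)^(3/2).
a₁/a₂ = 1e+10 / 1.5e+06 = 6666.67.
T₁/T₂ = (6666.67)^(3/2) ≈ 5.443e+05.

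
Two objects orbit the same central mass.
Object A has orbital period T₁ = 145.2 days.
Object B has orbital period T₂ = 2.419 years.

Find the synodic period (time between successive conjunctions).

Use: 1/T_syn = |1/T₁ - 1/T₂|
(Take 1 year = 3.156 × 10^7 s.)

Convert to SI: T₁ = 145.2 days = 1.25453e+07 s; T₂ = 2.419 years = 7.63436e+07 s.
T_syn = |T₁ · T₂ / (T₁ − T₂)|.
T_syn = |1.25453e+07 · 7.63436e+07 / (1.25453e+07 − 7.63436e+07)| s ≈ 1.501e+07 s = 173.8 days.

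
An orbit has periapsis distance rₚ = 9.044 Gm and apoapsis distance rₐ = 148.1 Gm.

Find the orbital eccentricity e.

Convert to SI: rₚ = 9.044 Gm = 9.044e+09 m; rₐ = 148.1 Gm = 1.481e+11 m.
e = (rₐ − rₚ) / (rₐ + rₚ).
e = (1.481e+11 − 9.044e+09) / (1.481e+11 + 9.044e+09) = 1.39056e+11 / 1.57144e+11 ≈ 0.8849.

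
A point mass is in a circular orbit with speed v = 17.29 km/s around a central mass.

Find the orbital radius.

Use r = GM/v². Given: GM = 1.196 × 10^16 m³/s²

Convert to SI: v = 17.29 km/s = 17290 m/s.
For a circular orbit, v² = GM / r, so r = GM / v².
r = 1.196e+16 / (17290)² m ≈ 4.001e+07 m = 40.01 Mm.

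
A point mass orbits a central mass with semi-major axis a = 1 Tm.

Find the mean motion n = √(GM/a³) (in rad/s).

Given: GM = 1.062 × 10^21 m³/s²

Convert to SI: a = 1 Tm = 1e+12 m.
n = √(GM / a³).
n = √(1.062e+21 / (1e+12)³) rad/s ≈ 3.259e-08 rad/s.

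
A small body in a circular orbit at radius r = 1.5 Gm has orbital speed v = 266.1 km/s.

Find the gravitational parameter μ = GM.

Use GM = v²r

Convert to SI: r = 1.5 Gm = 1.5e+09 m; v = 266.1 km/s = 266100 m/s.
For a circular orbit v² = GM/r, so GM = v² · r.
GM = (266100)² · 1.5e+09 m³/s² ≈ 1.062e+20 m³/s² = 1.062 × 10^20 m³/s².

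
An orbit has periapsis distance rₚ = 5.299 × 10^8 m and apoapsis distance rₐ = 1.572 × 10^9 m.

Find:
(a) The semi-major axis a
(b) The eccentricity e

(a) a = (rₚ + rₐ) / 2 = (5.299e+08 + 1.572e+09) / 2 ≈ 1.051e+09 m = 1.051 × 10^9 m.
(b) e = (rₐ − rₚ) / (rₐ + rₚ) = (1.572e+09 − 5.299e+08) / (1.572e+09 + 5.299e+08) ≈ 0.4958.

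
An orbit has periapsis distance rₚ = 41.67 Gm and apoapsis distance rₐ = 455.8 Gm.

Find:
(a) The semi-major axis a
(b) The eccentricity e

Convert to SI: rₚ = 41.67 Gm = 4.167e+10 m; rₐ = 455.8 Gm = 4.558e+11 m.
(a) a = (rₚ + rₐ) / 2 = (4.167e+10 + 4.558e+11) / 2 ≈ 2.487e+11 m = 248.7 Gm.
(b) e = (rₐ − rₚ) / (rₐ + rₚ) = (4.558e+11 − 4.167e+10) / (4.558e+11 + 4.167e+10) ≈ 0.8325.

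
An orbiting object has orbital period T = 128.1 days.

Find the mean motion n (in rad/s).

Convert to SI: T = 128.1 days = 1.10678e+07 s.
n = 2π / T.
n = 2π / 1.10678e+07 s ≈ 5.677e-07 rad/s.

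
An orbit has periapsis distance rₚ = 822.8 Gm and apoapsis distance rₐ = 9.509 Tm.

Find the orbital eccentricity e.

Convert to SI: rₚ = 822.8 Gm = 8.228e+11 m; rₐ = 9.509 Tm = 9.509e+12 m.
e = (rₐ − rₚ) / (rₐ + rₚ).
e = (9.509e+12 − 8.228e+11) / (9.509e+12 + 8.228e+11) = 8.6862e+12 / 1.03318e+13 ≈ 0.8407.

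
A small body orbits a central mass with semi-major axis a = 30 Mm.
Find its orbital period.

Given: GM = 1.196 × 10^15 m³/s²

Convert to SI: a = 30 Mm = 3e+07 m.
Kepler's third law: T = 2π √(a³ / GM).
Substituting a = 3e+07 m and GM = 1.196e+15 m³/s²:
T = 2π √((3e+07)³ / 1.196e+15) s
T ≈ 2.985e+04 s = 8.293 hours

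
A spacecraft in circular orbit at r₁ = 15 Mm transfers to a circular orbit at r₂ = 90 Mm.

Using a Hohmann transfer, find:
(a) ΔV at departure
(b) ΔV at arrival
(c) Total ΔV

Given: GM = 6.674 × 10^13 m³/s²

Convert to SI: r₁ = 15 Mm = 1.5e+07 m; r₂ = 90 Mm = 9e+07 m.
Transfer semi-major axis: a_t = (r₁ + r₂)/2 = (1.5e+07 + 9e+07)/2 = 5.25e+07 m.
Circular speeds: v₁ = √(GM/r₁) = 2109.34 m/s, v₂ = √(GM/r₂) = 861.136 m/s.
Transfer speeds (vis-viva v² = GM(2/r − 1/a_t)): v₁ᵗ = 2761.78 m/s, v₂ᵗ = 460.297 m/s.
(a) ΔV₁ = |v₁ᵗ − v₁| ≈ 652.4 m/s = 652.4 m/s.
(b) ΔV₂ = |v₂ − v₂ᵗ| ≈ 400.8 m/s = 400.8 m/s.
(c) ΔV_total = ΔV₁ + ΔV₂ ≈ 1053 m/s = 1.053 km/s.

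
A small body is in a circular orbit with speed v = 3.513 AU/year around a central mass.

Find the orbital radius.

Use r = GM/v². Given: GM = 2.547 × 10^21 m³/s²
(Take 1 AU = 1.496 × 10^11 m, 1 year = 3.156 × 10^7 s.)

Convert to SI: v = 3.513 AU/year = 16652.2 m/s.
For a circular orbit, v² = GM / r, so r = GM / v².
r = 2.547e+21 / (16652.2)² m ≈ 9.185e+12 m = 61.4 AU.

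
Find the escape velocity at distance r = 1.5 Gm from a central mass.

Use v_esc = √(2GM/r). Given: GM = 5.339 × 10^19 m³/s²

Convert to SI: r = 1.5 Gm = 1.5e+09 m.
Escape velocity comes from setting total energy to zero: ½v² − GM/r = 0 ⇒ v_esc = √(2GM / r).
v_esc = √(2 · 5.339e+19 / 1.5e+09) m/s ≈ 2.668e+05 m/s = 266.8 km/s.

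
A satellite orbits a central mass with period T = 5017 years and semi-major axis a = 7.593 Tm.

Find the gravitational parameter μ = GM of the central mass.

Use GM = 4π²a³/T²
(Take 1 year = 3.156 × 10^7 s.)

Convert to SI: T = 5017 years = 1.58337e+11 s; a = 7.593 Tm = 7.593e+12 m.
GM = 4π² · a³ / T².
GM = 4π² · (7.593e+12)³ / (1.58337e+11)² m³/s² ≈ 6.893e+17 m³/s² = 6.893 × 10^17 m³/s².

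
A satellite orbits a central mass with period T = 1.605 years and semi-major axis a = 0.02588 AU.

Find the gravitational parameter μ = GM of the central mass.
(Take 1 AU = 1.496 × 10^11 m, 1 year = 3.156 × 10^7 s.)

Convert to SI: T = 1.605 years = 5.06538e+07 s; a = 0.02588 AU = 3.87165e+09 m.
GM = 4π² · a³ / T².
GM = 4π² · (3.87165e+09)³ / (5.06538e+07)² m³/s² ≈ 8.929e+14 m³/s² = 8.929 × 10^14 m³/s².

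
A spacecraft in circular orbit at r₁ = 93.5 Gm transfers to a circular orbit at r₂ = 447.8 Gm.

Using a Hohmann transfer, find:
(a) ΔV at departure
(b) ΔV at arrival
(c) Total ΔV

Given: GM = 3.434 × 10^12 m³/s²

Convert to SI: r₁ = 93.5 Gm = 9.35e+10 m; r₂ = 447.8 Gm = 4.478e+11 m.
Transfer semi-major axis: a_t = (r₁ + r₂)/2 = (9.35e+10 + 4.478e+11)/2 = 2.7065e+11 m.
Circular speeds: v₁ = √(GM/r₁) = 6.0603 m/s, v₂ = √(GM/r₂) = 2.76922 m/s.
Transfer speeds (vis-viva v² = GM(2/r − 1/a_t)): v₁ᵗ = 7.79529 m/s, v₂ᵗ = 1.62765 m/s.
(a) ΔV₁ = |v₁ᵗ − v₁| ≈ 1.735 m/s = 1.735 m/s.
(b) ΔV₂ = |v₂ − v₂ᵗ| ≈ 1.142 m/s = 1.142 m/s.
(c) ΔV_total = ΔV₁ + ΔV₂ ≈ 2.877 m/s = 2.877 m/s.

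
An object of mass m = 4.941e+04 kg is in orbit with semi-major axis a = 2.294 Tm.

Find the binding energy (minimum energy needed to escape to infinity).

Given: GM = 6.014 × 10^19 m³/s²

Convert to SI: a = 2.294 Tm = 2.294e+12 m.
Total orbital energy is E = −GMm/(2a); binding energy is E_bind = −E = GMm/(2a).
E_bind = 6.014e+19 · 4.941e+04 / (2 · 2.294e+12) J ≈ 6.477e+11 J = 647.7 GJ.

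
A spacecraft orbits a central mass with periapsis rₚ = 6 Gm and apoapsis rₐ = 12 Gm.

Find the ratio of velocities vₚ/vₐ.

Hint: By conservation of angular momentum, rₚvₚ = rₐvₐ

Convert to SI: rₚ = 6 Gm = 6e+09 m; rₐ = 12 Gm = 1.2e+10 m.
Conservation of angular momentum gives rₚvₚ = rₐvₐ, so vₚ/vₐ = rₐ/rₚ.
vₚ/vₐ = 1.2e+10 / 6e+09 ≈ 2.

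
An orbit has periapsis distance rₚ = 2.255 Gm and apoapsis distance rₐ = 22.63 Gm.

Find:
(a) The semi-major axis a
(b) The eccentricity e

Convert to SI: rₚ = 2.255 Gm = 2.255e+09 m; rₐ = 22.63 Gm = 2.263e+10 m.
(a) a = (rₚ + rₐ) / 2 = (2.255e+09 + 2.263e+10) / 2 ≈ 1.244e+10 m = 12.44 Gm.
(b) e = (rₐ − rₚ) / (rₐ + rₚ) = (2.263e+10 − 2.255e+09) / (2.263e+10 + 2.255e+09) ≈ 0.8188.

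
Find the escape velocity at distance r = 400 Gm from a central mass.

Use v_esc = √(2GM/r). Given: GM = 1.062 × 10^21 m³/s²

Convert to SI: r = 400 Gm = 4e+11 m.
Escape velocity comes from setting total energy to zero: ½v² − GM/r = 0 ⇒ v_esc = √(2GM / r).
v_esc = √(2 · 1.062e+21 / 4e+11) m/s ≈ 7.287e+04 m/s = 72.87 km/s.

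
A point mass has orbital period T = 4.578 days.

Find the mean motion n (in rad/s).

Convert to SI: T = 4.578 days = 395539 s.
n = 2π / T.
n = 2π / 395539 s ≈ 1.589e-05 rad/s.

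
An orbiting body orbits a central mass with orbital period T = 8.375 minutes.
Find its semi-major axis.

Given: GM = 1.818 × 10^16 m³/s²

Convert to SI: T = 8.375 minutes = 502.5 s.
Invert Kepler's third law: a = (GM · T² / (4π²))^(1/3).
Substituting T = 502.5 s and GM = 1.818e+16 m³/s²:
a = (1.818e+16 · (502.5)² / (4π²))^(1/3) m
a ≈ 4.881e+06 m = 4.881 Mm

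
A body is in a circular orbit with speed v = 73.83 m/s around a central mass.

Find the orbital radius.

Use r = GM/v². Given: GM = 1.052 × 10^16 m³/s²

For a circular orbit, v² = GM / r, so r = GM / v².
r = 1.052e+16 / (73.83)² m ≈ 1.93e+12 m = 1.93 Tm.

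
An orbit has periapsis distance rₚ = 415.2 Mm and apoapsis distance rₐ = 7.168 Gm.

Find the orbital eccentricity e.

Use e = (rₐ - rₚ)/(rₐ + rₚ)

Convert to SI: rₚ = 415.2 Mm = 4.152e+08 m; rₐ = 7.168 Gm = 7.168e+09 m.
e = (rₐ − rₚ) / (rₐ + rₚ).
e = (7.168e+09 − 4.152e+08) / (7.168e+09 + 4.152e+08) = 6.7528e+09 / 7.5832e+09 ≈ 0.8905.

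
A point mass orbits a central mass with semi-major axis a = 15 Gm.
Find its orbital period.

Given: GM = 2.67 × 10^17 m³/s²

Convert to SI: a = 15 Gm = 1.5e+10 m.
Kepler's third law: T = 2π √(a³ / GM).
Substituting a = 1.5e+10 m and GM = 2.67e+17 m³/s²:
T = 2π √((1.5e+10)³ / 2.67e+17) s
T ≈ 2.234e+07 s = 258.6 days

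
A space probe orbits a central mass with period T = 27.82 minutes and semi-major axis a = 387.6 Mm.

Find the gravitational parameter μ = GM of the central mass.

Convert to SI: T = 27.82 minutes = 1669.2 s; a = 387.6 Mm = 3.876e+08 m.
GM = 4π² · a³ / T².
GM = 4π² · (3.876e+08)³ / (1669.2)² m³/s² ≈ 8.251e+20 m³/s² = 8.251 × 10^20 m³/s².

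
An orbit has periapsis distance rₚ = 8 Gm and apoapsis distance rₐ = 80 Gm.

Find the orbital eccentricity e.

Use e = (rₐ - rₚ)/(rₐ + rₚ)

Convert to SI: rₚ = 8 Gm = 8e+09 m; rₐ = 80 Gm = 8e+10 m.
e = (rₐ − rₚ) / (rₐ + rₚ).
e = (8e+10 − 8e+09) / (8e+10 + 8e+09) = 7.2e+10 / 8.8e+10 ≈ 0.8182.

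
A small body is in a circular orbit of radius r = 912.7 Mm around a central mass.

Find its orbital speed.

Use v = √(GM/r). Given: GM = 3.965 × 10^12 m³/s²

Convert to SI: r = 912.7 Mm = 9.127e+08 m.
For a circular orbit, gravity supplies the centripetal force, so v = √(GM / r).
v = √(3.965e+12 / 9.127e+08) m/s ≈ 65.91 m/s = 65.91 m/s.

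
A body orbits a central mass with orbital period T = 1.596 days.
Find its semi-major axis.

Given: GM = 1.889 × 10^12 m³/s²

Convert to SI: T = 1.596 days = 137894 s.
Invert Kepler's third law: a = (GM · T² / (4π²))^(1/3).
Substituting T = 137894 s and GM = 1.889e+12 m³/s²:
a = (1.889e+12 · (137894)² / (4π²))^(1/3) m
a ≈ 9.69e+06 m = 9.69 × 10^6 m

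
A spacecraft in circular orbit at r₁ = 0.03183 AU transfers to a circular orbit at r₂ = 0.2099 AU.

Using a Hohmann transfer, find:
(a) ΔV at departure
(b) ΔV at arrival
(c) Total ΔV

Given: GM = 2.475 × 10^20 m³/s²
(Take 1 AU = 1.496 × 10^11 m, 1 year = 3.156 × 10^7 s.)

Convert to SI: r₁ = 0.03183 AU = 4.76177e+09 m; r₂ = 0.2099 AU = 3.1401e+10 m.
Transfer semi-major axis: a_t = (r₁ + r₂)/2 = (4.76177e+09 + 3.1401e+10)/2 = 1.80814e+10 m.
Circular speeds: v₁ = √(GM/r₁) = 227984 m/s, v₂ = √(GM/r₂) = 88780.1 m/s.
Transfer speeds (vis-viva v² = GM(2/r − 1/a_t)): v₁ᵗ = 300441 m/s, v₂ᵗ = 45560 m/s.
(a) ΔV₁ = |v₁ᵗ − v₁| ≈ 7.246e+04 m/s = 15.29 AU/year.
(b) ΔV₂ = |v₂ − v₂ᵗ| ≈ 4.322e+04 m/s = 9.118 AU/year.
(c) ΔV_total = ΔV₁ + ΔV₂ ≈ 1.157e+05 m/s = 24.4 AU/year.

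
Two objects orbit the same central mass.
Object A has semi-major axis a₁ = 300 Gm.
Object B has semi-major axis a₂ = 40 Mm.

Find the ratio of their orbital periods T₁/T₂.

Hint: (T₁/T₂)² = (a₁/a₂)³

Convert to SI: a₁ = 300 Gm = 3e+11 m; a₂ = 40 Mm = 4e+07 m.
From Kepler's third law, (T₁/T₂)² = (a₁/a₂)³, so T₁/T₂ = (a₁/a₂)^(3/2).
a₁/a₂ = 3e+11 / 4e+07 = 7500.
T₁/T₂ = (7500)^(3/2) ≈ 6.495e+05.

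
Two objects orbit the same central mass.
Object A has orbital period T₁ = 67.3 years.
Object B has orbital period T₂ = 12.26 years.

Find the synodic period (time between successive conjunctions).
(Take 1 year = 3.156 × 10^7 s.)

Convert to SI: T₁ = 67.3 years = 2.12399e+09 s; T₂ = 12.26 years = 3.86926e+08 s.
T_syn = |T₁ · T₂ / (T₁ − T₂)|.
T_syn = |2.12399e+09 · 3.86926e+08 / (2.12399e+09 − 3.86926e+08)| s ≈ 4.731e+08 s = 14.99 years.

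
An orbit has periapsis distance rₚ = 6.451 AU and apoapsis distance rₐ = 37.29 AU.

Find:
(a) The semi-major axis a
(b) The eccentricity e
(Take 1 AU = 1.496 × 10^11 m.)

Convert to SI: rₚ = 6.451 AU = 9.6507e+11 m; rₐ = 37.29 AU = 5.57858e+12 m.
(a) a = (rₚ + rₐ) / 2 = (9.6507e+11 + 5.57858e+12) / 2 ≈ 3.272e+12 m = 21.87 AU.
(b) e = (rₐ − rₚ) / (rₐ + rₚ) = (5.57858e+12 − 9.6507e+11) / (5.57858e+12 + 9.6507e+11) ≈ 0.705.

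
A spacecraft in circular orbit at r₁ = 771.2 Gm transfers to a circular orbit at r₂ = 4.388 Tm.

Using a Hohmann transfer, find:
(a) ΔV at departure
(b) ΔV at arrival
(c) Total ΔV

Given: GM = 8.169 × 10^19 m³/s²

Convert to SI: r₁ = 771.2 Gm = 7.712e+11 m; r₂ = 4.388 Tm = 4.388e+12 m.
Transfer semi-major axis: a_t = (r₁ + r₂)/2 = (7.712e+11 + 4.388e+12)/2 = 2.5796e+12 m.
Circular speeds: v₁ = √(GM/r₁) = 10292 m/s, v₂ = √(GM/r₂) = 4314.71 m/s.
Transfer speeds (vis-viva v² = GM(2/r − 1/a_t)): v₁ᵗ = 13423.3 m/s, v₂ᵗ = 2359.17 m/s.
(a) ΔV₁ = |v₁ᵗ − v₁| ≈ 3131 m/s = 3.131 km/s.
(b) ΔV₂ = |v₂ − v₂ᵗ| ≈ 1956 m/s = 1.956 km/s.
(c) ΔV_total = ΔV₁ + ΔV₂ ≈ 5087 m/s = 5.087 km/s.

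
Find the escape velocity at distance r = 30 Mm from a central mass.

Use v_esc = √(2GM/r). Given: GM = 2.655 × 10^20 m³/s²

Convert to SI: r = 30 Mm = 3e+07 m.
Escape velocity comes from setting total energy to zero: ½v² − GM/r = 0 ⇒ v_esc = √(2GM / r).
v_esc = √(2 · 2.655e+20 / 3e+07) m/s ≈ 4.207e+06 m/s = 4207 km/s.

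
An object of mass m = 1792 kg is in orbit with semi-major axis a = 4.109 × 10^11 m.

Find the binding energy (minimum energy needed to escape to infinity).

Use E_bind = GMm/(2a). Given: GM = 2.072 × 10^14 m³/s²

Total orbital energy is E = −GMm/(2a); binding energy is E_bind = −E = GMm/(2a).
E_bind = 2.072e+14 · 1792 / (2 · 4.109e+11) J ≈ 4.518e+05 J = 451.8 kJ.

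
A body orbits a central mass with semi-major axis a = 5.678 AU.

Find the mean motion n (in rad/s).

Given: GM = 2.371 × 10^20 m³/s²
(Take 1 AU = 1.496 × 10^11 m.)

Convert to SI: a = 5.678 AU = 8.49429e+11 m.
n = √(GM / a³).
n = √(2.371e+20 / (8.49429e+11)³) rad/s ≈ 1.967e-08 rad/s.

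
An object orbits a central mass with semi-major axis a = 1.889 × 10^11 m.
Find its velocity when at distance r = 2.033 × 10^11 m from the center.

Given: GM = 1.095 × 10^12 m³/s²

Vis-viva: v = √(GM · (2/r − 1/a)).
2/r − 1/a = 2/2.033e+11 − 1/1.889e+11 = 4.54387e-12 m⁻¹.
v = √(1.095e+12 · 4.54387e-12) m/s ≈ 2.231 m/s = 2.231 m/s.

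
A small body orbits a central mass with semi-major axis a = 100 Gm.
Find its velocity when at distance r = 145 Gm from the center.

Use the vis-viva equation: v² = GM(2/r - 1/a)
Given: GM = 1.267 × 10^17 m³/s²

Convert to SI: a = 100 Gm = 1e+11 m; r = 145 Gm = 1.45e+11 m.
Vis-viva: v = √(GM · (2/r − 1/a)).
2/r − 1/a = 2/1.45e+11 − 1/1e+11 = 3.7931e-12 m⁻¹.
v = √(1.267e+17 · 3.7931e-12) m/s ≈ 693.2 m/s = 693.2 m/s.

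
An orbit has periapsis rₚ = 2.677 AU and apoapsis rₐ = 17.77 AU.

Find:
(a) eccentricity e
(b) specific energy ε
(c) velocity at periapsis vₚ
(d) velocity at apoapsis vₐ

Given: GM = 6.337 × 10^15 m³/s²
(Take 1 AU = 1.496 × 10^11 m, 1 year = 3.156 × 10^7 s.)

Convert to SI: rₚ = 2.677 AU = 4.00479e+11 m; rₐ = 17.77 AU = 2.65839e+12 m.
(a) e = (rₐ − rₚ)/(rₐ + rₚ) = (2.65839e+12 − 4.00479e+11)/(2.65839e+12 + 4.00479e+11) ≈ 0.7382
(b) With a = (rₚ + rₐ)/2 = 1.52944e+12 m, ε = −GM/(2a) = −6.337e+15/(2 · 1.52944e+12) J/kg ≈ -2072 J/kg
(c) With a = (rₚ + rₐ)/2 = 1.52944e+12 m, vₚ = √(GM (2/rₚ − 1/a)) = √(6.337e+15 · (2/4.00479e+11 − 1/1.52944e+12)) m/s ≈ 165.8 m/s
(d) With a = (rₚ + rₐ)/2 = 1.52944e+12 m, vₐ = √(GM (2/rₐ − 1/a)) = √(6.337e+15 · (2/2.65839e+12 − 1/1.52944e+12)) m/s ≈ 24.98 m/s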